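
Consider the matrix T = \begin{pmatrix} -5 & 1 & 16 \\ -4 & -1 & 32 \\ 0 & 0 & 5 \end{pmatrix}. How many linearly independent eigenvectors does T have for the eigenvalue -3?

1

T + 3I = [[-2, 1, 16], [-4, 2, 32], [0, 0, 8]].
This matrix has rank 2, so its null space has dimension 3 − 2 = 1.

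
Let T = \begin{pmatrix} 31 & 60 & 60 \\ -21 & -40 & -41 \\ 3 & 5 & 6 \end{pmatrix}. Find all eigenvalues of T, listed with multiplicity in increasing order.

Characteristic polynomial: p(λ) = λ^3 + 3λ^2 - 9λ + 5 = (λ - 1)^2(λ + 5).
Roots (with multiplicity): -5, 1, 1.

-5, 1, 1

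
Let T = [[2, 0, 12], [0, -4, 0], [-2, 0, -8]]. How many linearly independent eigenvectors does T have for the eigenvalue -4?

2

T + 4I = [[6, 0, 12], [0, 0, 0], [-2, 0, -4]].
This matrix has rank 1, so its null space has dimension 3 − 1 = 2.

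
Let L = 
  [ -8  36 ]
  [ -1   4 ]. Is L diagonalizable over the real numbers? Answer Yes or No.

No

Characteristic polynomial: p(μ) = μ^2 + 4μ + 4 = (μ + 2)^2.
μ = -2 has algebraic multiplicity 2; rank(L + 2I) = 1, so geometric multiplicity = 1.
Geometric multiplicity < algebraic multiplicity, so L is not diagonalizable.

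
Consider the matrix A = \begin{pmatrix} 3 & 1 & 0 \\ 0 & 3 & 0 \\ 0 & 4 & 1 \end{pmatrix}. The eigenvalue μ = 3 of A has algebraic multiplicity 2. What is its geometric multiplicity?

1

A − 3I = [[0, 1, 0], [0, 0, 0], [0, 4, -2]].
This matrix has rank 2, so its null space has dimension 3 − 2 = 1.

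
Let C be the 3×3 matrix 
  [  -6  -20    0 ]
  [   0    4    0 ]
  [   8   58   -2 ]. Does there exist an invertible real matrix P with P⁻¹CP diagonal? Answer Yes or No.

Yes

Characteristic polynomial: p(s) = s^3 + 4s^2 - 20s - 48 = (s - 4)(s + 2)(s + 6).
All 3 eigenvalues are distinct, so C is diagonalizable.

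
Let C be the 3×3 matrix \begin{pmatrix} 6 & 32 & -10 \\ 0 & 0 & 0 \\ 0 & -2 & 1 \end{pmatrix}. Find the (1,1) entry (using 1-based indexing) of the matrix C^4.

Characteristic polynomial: s^3 - 7s^2 + 6s = s(s - 6)(s - 1), so the eigenvalues are 0, 1, 6.
s=6: eigenvector (1, 0, 0).
s=0: eigenvector (-2, 1, 2).
s=1: eigenvector (2, 0, 1).
P = [[1, -2, 2], [0, 1, 0], [0, 2, 1]], D = diag(6, 0, 1), P⁻¹ = [[1, 6, -2], [0, 1, 0], [0, -2, 1]].
C⁴ = P·diag(1296, 0, 1)·P⁻¹ = [[1296, 7772, -2590], [0, 0, 0], [0, -2, 1]].
The requested entry is 1296.

1296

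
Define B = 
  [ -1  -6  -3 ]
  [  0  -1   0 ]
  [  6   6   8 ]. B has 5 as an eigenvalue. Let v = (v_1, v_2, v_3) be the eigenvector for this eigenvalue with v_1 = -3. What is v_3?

6

B − 5I = [[-6, -6, -3], [0, -6, 0], [6, 6, 3]].
Solving (B − 5I)v = 0 gives the eigenspace spanned by (-3, 0, 6).
With v_1 = -3, v = (-3, 0, 6), so v_3 = 6.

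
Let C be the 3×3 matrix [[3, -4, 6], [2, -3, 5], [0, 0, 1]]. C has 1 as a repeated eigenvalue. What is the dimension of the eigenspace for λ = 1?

C − 1I = [[2, -4, 6], [2, -4, 5], [0, 0, 0]].
This matrix has rank 2, so its null space has dimension 3 − 2 = 1.

1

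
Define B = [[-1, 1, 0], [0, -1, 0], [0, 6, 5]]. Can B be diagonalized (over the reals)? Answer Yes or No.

No

Characteristic polynomial: p(t) = t^3 - 3t^2 - 9t - 5 = (t - 5)(t + 1)^2.
t = -1 has algebraic multiplicity 2; rank(B + 1I) = 2, so geometric multiplicity = 1.
Geometric multiplicity < algebraic multiplicity, so B is not diagonalizable.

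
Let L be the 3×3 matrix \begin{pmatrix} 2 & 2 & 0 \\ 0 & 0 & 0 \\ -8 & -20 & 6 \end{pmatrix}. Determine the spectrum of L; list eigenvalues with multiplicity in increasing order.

Characteristic polynomial: p(λ) = λ^3 - 8λ^2 + 12λ = λ(λ - 6)(λ - 2).
Roots (with multiplicity): 0, 2, 6.

0, 2, 6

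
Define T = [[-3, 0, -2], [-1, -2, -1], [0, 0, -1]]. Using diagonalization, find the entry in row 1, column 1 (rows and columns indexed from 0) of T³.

Characteristic polynomial: μ^3 + 6μ^2 + 11μ + 6 = (μ + 1)(μ + 2)(μ + 3), so the eigenvalues are -3, -2, -1.
μ=-1: eigenvector (-1, 0, 1).
μ=-2: eigenvector (0, 1, 0).
μ=-3: eigenvector (1, 1, 0).
P = [[-1, 0, 1], [0, 1, 1], [1, 0, 0]], D = diag(-1, -2, -3), P⁻¹ = [[0, 0, 1], [-1, 1, -1], [1, 0, 1]].
T³ = P·diag(-1, -8, -27)·P⁻¹ = [[-27, 0, -26], [-19, -8, -19], [0, 0, -1]].
The requested entry is -8.

-8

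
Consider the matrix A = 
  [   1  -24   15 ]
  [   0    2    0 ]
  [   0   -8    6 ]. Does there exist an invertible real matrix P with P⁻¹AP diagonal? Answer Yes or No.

Yes

Characteristic polynomial: p(r) = r^3 - 9r^2 + 20r - 12 = (r - 6)(r - 2)(r - 1).
All 3 eigenvalues are distinct, so A is diagonalizable.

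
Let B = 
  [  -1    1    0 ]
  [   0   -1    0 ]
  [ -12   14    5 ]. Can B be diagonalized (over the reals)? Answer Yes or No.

No

Characteristic polynomial: p(t) = t^3 - 3t^2 - 9t - 5 = (t - 5)(t + 1)^2.
t = -1 has algebraic multiplicity 2; rank(B + 1I) = 2, so geometric multiplicity = 1.
Geometric multiplicity < algebraic multiplicity, so B is not diagonalizable.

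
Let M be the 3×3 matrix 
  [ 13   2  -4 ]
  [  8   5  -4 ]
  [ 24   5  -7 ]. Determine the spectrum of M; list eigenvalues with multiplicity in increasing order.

3, 3, 5

Characteristic polynomial: p(μ) = μ^3 - 11μ^2 + 39μ - 45 = (μ - 5)(μ - 3)^2.
Roots (with multiplicity): 3, 3, 5.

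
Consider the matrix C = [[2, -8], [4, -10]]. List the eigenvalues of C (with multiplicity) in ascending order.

-6, -2

Characteristic polynomial: p(μ) = μ^2 + 8μ + 12 = (μ + 2)(μ + 6).
Roots (with multiplicity): -6, -2.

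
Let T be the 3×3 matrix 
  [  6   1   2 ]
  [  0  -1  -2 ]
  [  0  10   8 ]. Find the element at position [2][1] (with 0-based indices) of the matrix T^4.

Characteristic polynomial: μ^3 - 13μ^2 + 54μ - 72 = (μ - 6)(μ - 4)(μ - 3), so the eigenvalues are 3, 4, 6.
μ=3: eigenvector (1, 1, -2).
μ=6: eigenvector (1, 0, 0).
μ=4: eigenvector (-4, -2, 5).
P = [[1, 1, -4], [1, 0, -2], [-2, 0, 5]], D = diag(3, 6, 4), P⁻¹ = [[0, 5, 2], [1, 3, 2], [0, 2, 1]].
T⁴ = P·diag(81, 1296, 256)·P⁻¹ = [[1296, 2245, 1730], [0, -619, -350], [0, 1750, 956]].
The requested entry is 1750.

1750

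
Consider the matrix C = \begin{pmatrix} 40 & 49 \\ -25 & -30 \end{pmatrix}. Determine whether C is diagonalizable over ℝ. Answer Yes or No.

Characteristic polynomial: p(λ) = λ^2 - 10λ + 25 = (λ - 5)^2.
λ = 5 has algebraic multiplicity 2; rank(C − 5I) = 1, so geometric multiplicity = 1.
Geometric multiplicity < algebraic multiplicity, so C is not diagonalizable.

No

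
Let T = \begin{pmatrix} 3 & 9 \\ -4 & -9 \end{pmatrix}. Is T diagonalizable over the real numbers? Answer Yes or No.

No

Characteristic polynomial: p(μ) = μ^2 + 6μ + 9 = (μ + 3)^2.
μ = -3 has algebraic multiplicity 2; rank(T + 3I) = 1, so geometric multiplicity = 1.
Geometric multiplicity < algebraic multiplicity, so T is not diagonalizable.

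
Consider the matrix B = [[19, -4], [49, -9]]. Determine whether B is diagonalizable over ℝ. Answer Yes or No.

No

Characteristic polynomial: p(λ) = λ^2 - 10λ + 25 = (λ - 5)^2.
λ = 5 has algebraic multiplicity 2; rank(B − 5I) = 1, so geometric multiplicity = 1.
Geometric multiplicity < algebraic multiplicity, so B is not diagonalizable.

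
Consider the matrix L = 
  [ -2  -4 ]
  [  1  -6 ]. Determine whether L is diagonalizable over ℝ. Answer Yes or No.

No

Characteristic polynomial: p(s) = s^2 + 8s + 16 = (s + 4)^2.
s = -4 has algebraic multiplicity 2; rank(L + 4I) = 1, so geometric multiplicity = 1.
Geometric multiplicity < algebraic multiplicity, so L is not diagonalizable.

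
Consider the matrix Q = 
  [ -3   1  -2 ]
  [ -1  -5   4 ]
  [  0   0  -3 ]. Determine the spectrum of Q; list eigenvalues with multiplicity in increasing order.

-4, -4, -3

Characteristic polynomial: p(r) = r^3 + 11r^2 + 40r + 48 = (r + 3)(r + 4)^2.
Roots (with multiplicity): -4, -4, -3.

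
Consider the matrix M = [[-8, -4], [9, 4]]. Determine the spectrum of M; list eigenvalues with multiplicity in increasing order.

-2, -2

Characteristic polynomial: p(s) = s^2 + 4s + 4 = (s + 2)^2.
Roots (with multiplicity): -2, -2.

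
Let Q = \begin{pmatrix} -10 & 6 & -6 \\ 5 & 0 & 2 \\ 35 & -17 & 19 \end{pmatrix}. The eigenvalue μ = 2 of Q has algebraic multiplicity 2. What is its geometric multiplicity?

1

Q − 2I = [[-12, 6, -6], [5, -2, 2], [35, -17, 17]].
This matrix has rank 2, so its null space has dimension 3 − 2 = 1.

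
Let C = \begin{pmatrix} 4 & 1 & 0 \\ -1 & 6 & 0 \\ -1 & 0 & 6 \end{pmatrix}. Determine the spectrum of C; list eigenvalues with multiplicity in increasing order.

Characteristic polynomial: p(s) = s^3 - 16s^2 + 85s - 150 = (s - 6)(s - 5)^2.
Roots (with multiplicity): 5, 5, 6.

5, 5, 6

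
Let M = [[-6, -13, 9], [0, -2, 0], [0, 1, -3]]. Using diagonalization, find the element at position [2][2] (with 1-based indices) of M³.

-8

Characteristic polynomial: t^3 + 11t^2 + 36t + 36 = (t + 2)(t + 3)(t + 6), so the eigenvalues are -6, -3, -2.
t=-3: eigenvector (3, 0, 1).
t=-2: eigenvector (-1, 1, 1).
t=-6: eigenvector (1, 0, 0).
P = [[3, -1, 1], [0, 1, 0], [1, 1, 0]], D = diag(-3, -2, -6), P⁻¹ = [[0, -1, 1], [0, 1, 0], [1, 4, -3]].
M³ = P·diag(-27, -8, -216)·P⁻¹ = [[-216, -775, 567], [0, -8, 0], [0, 19, -27]].
The requested entry is -8.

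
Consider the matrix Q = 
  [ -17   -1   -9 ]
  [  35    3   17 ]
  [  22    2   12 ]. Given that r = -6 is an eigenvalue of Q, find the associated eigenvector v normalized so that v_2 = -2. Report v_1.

Q + 6I = [[-11, -1, -9], [35, 9, 17], [22, 2, 18]].
Solving (Q + 6I)v = 0 gives the eigenspace spanned by (1, -2, -1).
With v_2 = -2, v = (1, -2, -1), so v_1 = 1.

1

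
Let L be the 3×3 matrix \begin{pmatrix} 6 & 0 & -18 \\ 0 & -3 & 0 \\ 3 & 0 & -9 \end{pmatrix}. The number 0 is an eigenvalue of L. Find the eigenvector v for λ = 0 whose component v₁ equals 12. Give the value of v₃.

4

L = [[6, 0, -18], [0, -3, 0], [3, 0, -9]].
Solving (L)v = 0 gives the eigenspace spanned by (12, 0, 4).
With v₁ = 12, v = (12, 0, 4), so v₃ = 4.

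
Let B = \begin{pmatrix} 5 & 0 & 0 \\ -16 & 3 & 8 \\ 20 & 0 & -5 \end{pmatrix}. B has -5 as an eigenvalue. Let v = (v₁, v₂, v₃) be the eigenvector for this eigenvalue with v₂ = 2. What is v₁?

B + 5I = [[10, 0, 0], [-16, 8, 8], [20, 0, 0]].
Solving (B + 5I)v = 0 gives the eigenspace spanned by (0, 2, -2).
With v₂ = 2, v = (0, 2, -2), so v₁ = 0.

0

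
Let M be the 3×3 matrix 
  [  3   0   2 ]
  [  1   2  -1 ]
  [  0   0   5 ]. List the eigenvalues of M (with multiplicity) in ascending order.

Characteristic polynomial: p(s) = s^3 - 10s^2 + 31s - 30 = (s - 5)(s - 3)(s - 2).
Roots (with multiplicity): 2, 3, 5.

2, 3, 5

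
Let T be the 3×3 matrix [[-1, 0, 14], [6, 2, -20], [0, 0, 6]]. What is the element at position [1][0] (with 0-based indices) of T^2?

6

Characteristic polynomial: r^3 - 7r^2 + 4r + 12 = (r - 6)(r - 2)(r + 1), so the eigenvalues are -1, 2, 6.
r=2: eigenvector (0, 1, 0).
r=-1: eigenvector (1, -2, 0).
r=6: eigenvector (2, -2, 1).
P = [[0, 1, 2], [1, -2, -2], [0, 0, 1]], D = diag(2, -1, 6), P⁻¹ = [[2, 1, -2], [1, 0, -2], [0, 0, 1]].
T² = P·diag(4, 1, 36)·P⁻¹ = [[1, 0, 70], [6, 4, -76], [0, 0, 36]].
The requested entry is 6.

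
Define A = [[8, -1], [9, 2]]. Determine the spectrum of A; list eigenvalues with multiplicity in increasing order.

5, 5

Characteristic polynomial: p(r) = r^2 - 10r + 25 = (r - 5)^2.
Roots (with multiplicity): 5, 5.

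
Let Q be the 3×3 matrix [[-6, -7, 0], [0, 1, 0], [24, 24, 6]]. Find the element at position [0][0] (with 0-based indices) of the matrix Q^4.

Characteristic polynomial: s^3 - s^2 - 36s + 36 = (s - 6)(s - 1)(s + 6), so the eigenvalues are -6, 1, 6.
s=-6: eigenvector (1, 0, -2).
s=6: eigenvector (0, 0, 1).
s=1: eigenvector (-1, 1, 0).
P = [[1, 0, -1], [0, 0, 1], [-2, 1, 0]], D = diag(-6, 6, 1), P⁻¹ = [[1, 1, 0], [2, 2, 1], [0, 1, 0]].
Q⁴ = P·diag(1296, 1296, 1)·P⁻¹ = [[1296, 1295, 0], [0, 1, 0], [0, 0, 1296]].
The requested entry is 1296.

1296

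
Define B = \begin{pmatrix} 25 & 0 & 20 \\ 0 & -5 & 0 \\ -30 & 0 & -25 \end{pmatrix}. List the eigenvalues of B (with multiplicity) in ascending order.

Characteristic polynomial: p(t) = t^3 + 5t^2 - 25t - 125 = (t - 5)(t + 5)^2.
Roots (with multiplicity): -5, -5, 5.

-5, -5, 5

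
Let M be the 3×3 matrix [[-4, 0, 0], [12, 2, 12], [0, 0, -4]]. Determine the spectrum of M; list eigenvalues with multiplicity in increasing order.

Characteristic polynomial: p(s) = s^3 + 6s^2 - 32 = (s - 2)(s + 4)^2.
Roots (with multiplicity): -4, -4, 2.

-4, -4, 2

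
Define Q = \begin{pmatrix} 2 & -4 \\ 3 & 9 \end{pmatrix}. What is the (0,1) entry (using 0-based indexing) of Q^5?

-18604

Characteristic polynomial: s^2 - 11s + 30 = (s - 6)(s - 5), so the eigenvalues are 5, 6.
s=5: eigenvector (4, -3).
s=6: eigenvector (-1, 1).
P = [[4, -1], [-3, 1]], D = diag(5, 6), P⁻¹ = [[1, 1], [3, 4]].
Q⁵ = P·diag(3125, 7776)·P⁻¹ = [[-10828, -18604], [13953, 21729]].
The requested entry is -18604.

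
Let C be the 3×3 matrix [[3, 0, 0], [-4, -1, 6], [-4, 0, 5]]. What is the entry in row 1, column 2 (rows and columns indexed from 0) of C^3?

126

Characteristic polynomial: μ^3 - 7μ^2 + 7μ + 15 = (μ - 5)(μ - 3)(μ + 1), so the eigenvalues are -1, 3, 5.
μ=3: eigenvector (1, 2, 2).
μ=5: eigenvector (0, 1, 1).
μ=-1: eigenvector (0, 1, 0).
P = [[1, 0, 0], [2, 1, 1], [2, 1, 0]], D = diag(3, 5, -1), P⁻¹ = [[1, 0, 0], [-2, 0, 1], [0, 1, -1]].
C³ = P·diag(27, 125, -1)·P⁻¹ = [[27, 0, 0], [-196, -1, 126], [-196, 0, 125]].
The requested entry is 126.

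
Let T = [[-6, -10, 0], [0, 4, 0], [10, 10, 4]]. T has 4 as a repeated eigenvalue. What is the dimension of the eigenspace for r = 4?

T − 4I = [[-10, -10, 0], [0, 0, 0], [10, 10, 0]].
This matrix has rank 1, so its null space has dimension 3 − 1 = 2.

2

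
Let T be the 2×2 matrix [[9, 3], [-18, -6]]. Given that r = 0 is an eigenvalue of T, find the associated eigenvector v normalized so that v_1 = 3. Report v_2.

-9

T = [[9, 3], [-18, -6]].
Solving (T)v = 0 gives the eigenspace spanned by (3, -9).
With v_1 = 3, v = (3, -9), so v_2 = -9.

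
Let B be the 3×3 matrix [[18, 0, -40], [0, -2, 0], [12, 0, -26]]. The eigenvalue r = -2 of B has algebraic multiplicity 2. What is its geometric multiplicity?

B + 2I = [[20, 0, -40], [0, 0, 0], [12, 0, -24]].
This matrix has rank 1, so its null space has dimension 3 − 1 = 2.

2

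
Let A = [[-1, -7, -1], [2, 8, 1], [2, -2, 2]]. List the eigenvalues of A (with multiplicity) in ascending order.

Characteristic polynomial: p(s) = s^3 - 9s^2 + 24s - 16 = (s - 4)^2(s - 1).
Roots (with multiplicity): 1, 4, 4.

1, 4, 4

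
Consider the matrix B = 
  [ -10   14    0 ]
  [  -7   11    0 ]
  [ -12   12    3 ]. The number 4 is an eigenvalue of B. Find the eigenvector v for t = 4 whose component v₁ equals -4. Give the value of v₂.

-4

B − 4I = [[-14, 14, 0], [-7, 7, 0], [-12, 12, -1]].
Solving (B − 4I)v = 0 gives the eigenspace spanned by (-4, -4, 0).
With v₁ = -4, v = (-4, -4, 0), so v₂ = -4.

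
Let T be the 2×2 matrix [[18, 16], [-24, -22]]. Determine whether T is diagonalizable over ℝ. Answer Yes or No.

Characteristic polynomial: p(r) = r^2 + 4r - 12 = (r - 2)(r + 6).
All 2 eigenvalues are distinct, so T is diagonalizable.

Yes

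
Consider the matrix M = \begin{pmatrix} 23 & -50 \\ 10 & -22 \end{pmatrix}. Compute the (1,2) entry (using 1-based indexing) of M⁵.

-2750

Characteristic polynomial: λ^2 - λ - 6 = (λ - 3)(λ + 2), so the eigenvalues are -2, 3.
λ=3: eigenvector (5, 2).
λ=-2: eigenvector (2, 1).
P = [[5, 2], [2, 1]], D = diag(3, -2), P⁻¹ = [[1, -2], [-2, 5]].
M⁵ = P·diag(243, -32)·P⁻¹ = [[1343, -2750], [550, -1132]].
The requested entry is -2750.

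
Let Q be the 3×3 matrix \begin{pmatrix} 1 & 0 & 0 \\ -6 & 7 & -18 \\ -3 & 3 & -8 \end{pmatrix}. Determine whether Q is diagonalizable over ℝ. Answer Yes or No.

Characteristic polynomial: p(λ) = λ^3 - 3λ + 2 = (λ - 1)^2(λ + 2).
λ = 1 has algebraic multiplicity 2; rank(Q − 1I) = 1, so geometric multiplicity = 2.
Every eigenvalue has geometric = algebraic multiplicity, so Q is diagonalizable.

Yes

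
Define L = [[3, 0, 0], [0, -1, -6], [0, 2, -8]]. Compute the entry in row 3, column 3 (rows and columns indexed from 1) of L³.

Characteristic polynomial: t^3 + 6t^2 - 7t - 60 = (t - 3)(t + 4)(t + 5), so the eigenvalues are -5, -4, 3.
t=-5: eigenvector (0, -3, -2).
t=3: eigenvector (1, 0, 0).
t=-4: eigenvector (0, 2, 1).
P = [[0, 1, 0], [-3, 0, 2], [-2, 0, 1]], D = diag(-5, 3, -4), P⁻¹ = [[0, 1, -2], [1, 0, 0], [0, 2, -3]].
L³ = P·diag(-125, 27, -64)·P⁻¹ = [[27, 0, 0], [0, 119, -366], [0, 122, -308]].
The requested entry is -308.

-308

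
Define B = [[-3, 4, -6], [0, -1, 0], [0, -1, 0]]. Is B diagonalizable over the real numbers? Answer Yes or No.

Characteristic polynomial: p(μ) = μ^3 + 4μ^2 + 3μ = μ(μ + 1)(μ + 3).
All 3 eigenvalues are distinct, so B is diagonalizable.

Yes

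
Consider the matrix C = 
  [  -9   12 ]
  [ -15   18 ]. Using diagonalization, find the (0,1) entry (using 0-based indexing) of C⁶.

Characteristic polynomial: r^2 - 9r + 18 = (r - 6)(r - 3), so the eigenvalues are 3, 6.
r=3: eigenvector (1, 1).
r=6: eigenvector (-4, -5).
P = [[1, -4], [1, -5]], D = diag(3, 6), P⁻¹ = [[5, -4], [1, -1]].
C⁶ = P·diag(729, 46656)·P⁻¹ = [[-182979, 183708], [-229635, 230364]].
The requested entry is 183708.

183708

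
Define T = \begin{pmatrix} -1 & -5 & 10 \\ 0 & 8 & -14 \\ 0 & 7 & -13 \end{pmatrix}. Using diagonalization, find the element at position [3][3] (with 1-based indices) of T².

71

Characteristic polynomial: μ^3 + 6μ^2 - μ - 6 = (μ - 1)(μ + 1)(μ + 6), so the eigenvalues are -6, -1, 1.
μ=-1: eigenvector (1, 0, 0).
μ=-6: eigenvector (1, -1, -1).
μ=1: eigenvector (0, 2, 1).
P = [[1, 1, 0], [0, -1, 2], [0, -1, 1]], D = diag(-1, -6, 1), P⁻¹ = [[1, -1, 2], [0, 1, -2], [0, 1, -1]].
T² = P·diag(1, 36, 1)·P⁻¹ = [[1, 35, -70], [0, -34, 70], [0, -35, 71]].
The requested entry is 71.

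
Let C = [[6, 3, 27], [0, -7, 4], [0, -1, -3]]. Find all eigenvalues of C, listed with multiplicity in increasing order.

-5, -5, 6

Characteristic polynomial: p(s) = s^3 + 4s^2 - 35s - 150 = (s - 6)(s + 5)^2.
Roots (with multiplicity): -5, -5, 6.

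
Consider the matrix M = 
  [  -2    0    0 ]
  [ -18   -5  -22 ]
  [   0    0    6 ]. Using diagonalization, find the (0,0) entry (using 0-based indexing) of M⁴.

16

Characteristic polynomial: λ^3 + λ^2 - 32λ - 60 = (λ - 6)(λ + 2)(λ + 5), so the eigenvalues are -5, -2, 6.
λ=-2: eigenvector (1, -6, 0).
λ=6: eigenvector (0, -2, 1).
λ=-5: eigenvector (0, 1, 0).
P = [[1, 0, 0], [-6, -2, 1], [0, 1, 0]], D = diag(-2, 6, -5), P⁻¹ = [[1, 0, 0], [0, 0, 1], [6, 1, 2]].
M⁴ = P·diag(16, 1296, 625)·P⁻¹ = [[16, 0, 0], [3654, 625, -1342], [0, 0, 1296]].
The requested entry is 16.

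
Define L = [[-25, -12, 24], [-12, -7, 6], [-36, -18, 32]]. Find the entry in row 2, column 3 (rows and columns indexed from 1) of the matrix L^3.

126

Characteristic polynomial: s^3 - 21s - 20 = (s - 5)(s + 1)(s + 4), so the eigenvalues are -4, -1, 5.
s=-1: eigenvector (1, -2, 0).
s=5: eigenvector (-2, 1, -2).
s=-4: eigenvector (0, 2, 1).
P = [[1, -2, 0], [-2, 1, 2], [0, -2, 1]], D = diag(-1, 5, -4), P⁻¹ = [[5, 2, -4], [2, 1, -2], [4, 2, -3]].
L³ = P·diag(-1, 125, -64)·P⁻¹ = [[-505, -252, 504], [-252, -127, 126], [-756, -378, 692]].
The requested entry is 126.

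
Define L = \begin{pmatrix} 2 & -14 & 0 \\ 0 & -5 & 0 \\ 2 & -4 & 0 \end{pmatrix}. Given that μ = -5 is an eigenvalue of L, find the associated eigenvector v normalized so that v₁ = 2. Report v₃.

0

L + 5I = [[7, -14, 0], [0, 0, 0], [2, -4, 5]].
Solving (L + 5I)v = 0 gives the eigenspace spanned by (2, 1, 0).
With v₁ = 2, v = (2, 1, 0), so v₃ = 0.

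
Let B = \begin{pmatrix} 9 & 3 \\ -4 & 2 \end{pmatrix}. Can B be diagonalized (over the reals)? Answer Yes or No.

Characteristic polynomial: p(t) = t^2 - 11t + 30 = (t - 6)(t - 5).
All 2 eigenvalues are distinct, so B is diagonalizable.

Yes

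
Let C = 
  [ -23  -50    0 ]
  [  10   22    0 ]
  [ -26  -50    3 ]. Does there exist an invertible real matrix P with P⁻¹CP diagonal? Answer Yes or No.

Yes

Characteristic polynomial: p(s) = s^3 - 2s^2 - 9s + 18 = (s - 3)(s - 2)(s + 3).
All 3 eigenvalues are distinct, so C is diagonalizable.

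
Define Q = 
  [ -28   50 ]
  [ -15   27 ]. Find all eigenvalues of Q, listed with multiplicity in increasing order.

Characteristic polynomial: p(r) = r^2 + r - 6 = (r - 2)(r + 3).
Roots (with multiplicity): -3, 2.

-3, 2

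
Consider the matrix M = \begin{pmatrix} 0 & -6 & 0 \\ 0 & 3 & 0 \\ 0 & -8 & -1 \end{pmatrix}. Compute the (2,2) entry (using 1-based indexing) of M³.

Characteristic polynomial: λ^3 - 2λ^2 - 3λ = λ(λ - 3)(λ + 1), so the eigenvalues are -1, 0, 3.
λ=0: eigenvector (1, 0, 0).
λ=3: eigenvector (-2, 1, -2).
λ=-1: eigenvector (0, 0, 1).
P = [[1, -2, 0], [0, 1, 0], [0, -2, 1]], D = diag(0, 3, -1), P⁻¹ = [[1, 2, 0], [0, 1, 0], [0, 2, 1]].
M³ = P·diag(0, 27, -1)·P⁻¹ = [[0, -54, 0], [0, 27, 0], [0, -56, -1]].
The requested entry is 27.

27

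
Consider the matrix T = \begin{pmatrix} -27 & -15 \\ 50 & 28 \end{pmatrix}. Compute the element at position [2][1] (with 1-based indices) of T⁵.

2750

Characteristic polynomial: μ^2 - μ - 6 = (μ - 3)(μ + 2), so the eigenvalues are -2, 3.
μ=-2: eigenvector (3, -5).
μ=3: eigenvector (1, -2).
P = [[3, 1], [-5, -2]], D = diag(-2, 3), P⁻¹ = [[2, 1], [-5, -3]].
T⁵ = P·diag(-32, 243)·P⁻¹ = [[-1407, -825], [2750, 1618]].
The requested entry is 2750.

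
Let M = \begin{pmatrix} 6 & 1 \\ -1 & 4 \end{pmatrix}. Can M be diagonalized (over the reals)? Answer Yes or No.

No

Characteristic polynomial: p(t) = t^2 - 10t + 25 = (t - 5)^2.
t = 5 has algebraic multiplicity 2; rank(M − 5I) = 1, so geometric multiplicity = 1.
Geometric multiplicity < algebraic multiplicity, so M is not diagonalizable.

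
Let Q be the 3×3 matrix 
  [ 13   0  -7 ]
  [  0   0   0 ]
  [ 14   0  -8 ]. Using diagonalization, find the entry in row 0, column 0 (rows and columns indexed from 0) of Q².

Characteristic polynomial: μ^3 - 5μ^2 - 6μ = μ(μ - 6)(μ + 1), so the eigenvalues are -1, 0, 6.
μ=-1: eigenvector (1, 0, 2).
μ=0: eigenvector (0, 1, 0).
μ=6: eigenvector (-1, 0, -1).
P = [[1, 0, -1], [0, 1, 0], [2, 0, -1]], D = diag(-1, 0, 6), P⁻¹ = [[-1, 0, 1], [0, 1, 0], [-2, 0, 1]].
Q² = P·diag(1, 0, 36)·P⁻¹ = [[71, 0, -35], [0, 0, 0], [70, 0, -34]].
The requested entry is 71.

71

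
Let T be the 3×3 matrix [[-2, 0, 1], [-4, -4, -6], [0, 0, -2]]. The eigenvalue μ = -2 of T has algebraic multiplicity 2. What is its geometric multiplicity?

T + 2I = [[0, 0, 1], [-4, -2, -6], [0, 0, 0]].
This matrix has rank 2, so its null space has dimension 3 − 2 = 1.

1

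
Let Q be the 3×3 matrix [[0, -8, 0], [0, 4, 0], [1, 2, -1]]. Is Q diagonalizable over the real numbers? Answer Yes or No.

Yes

Characteristic polynomial: p(μ) = μ^3 - 3μ^2 - 4μ = μ(μ - 4)(μ + 1).
All 3 eigenvalues are distinct, so Q is diagonalizable.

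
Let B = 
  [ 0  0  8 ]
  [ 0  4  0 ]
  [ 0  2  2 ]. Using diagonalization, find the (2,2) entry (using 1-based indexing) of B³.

Characteristic polynomial: μ^3 - 6μ^2 + 8μ = μ(μ - 4)(μ - 2), so the eigenvalues are 0, 2, 4.
μ=2: eigenvector (4, 0, 1).
μ=4: eigenvector (2, 1, 1).
μ=0: eigenvector (1, 0, 0).
P = [[4, 2, 1], [0, 1, 0], [1, 1, 0]], D = diag(2, 4, 0), P⁻¹ = [[0, -1, 1], [0, 1, 0], [1, 2, -4]].
B³ = P·diag(8, 64, 0)·P⁻¹ = [[0, 96, 32], [0, 64, 0], [0, 56, 8]].
The requested entry is 64.

64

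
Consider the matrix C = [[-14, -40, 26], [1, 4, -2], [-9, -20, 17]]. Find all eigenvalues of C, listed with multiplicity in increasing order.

-1, 4, 4

Characteristic polynomial: p(r) = r^3 - 7r^2 + 8r + 16 = (r - 4)^2(r + 1).
Roots (with multiplicity): -1, 4, 4.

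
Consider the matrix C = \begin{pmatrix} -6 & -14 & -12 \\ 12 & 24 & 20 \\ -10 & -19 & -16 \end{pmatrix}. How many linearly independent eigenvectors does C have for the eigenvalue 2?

C − 2I = [[-8, -14, -12], [12, 22, 20], [-10, -19, -18]].
This matrix has rank 2, so its null space has dimension 3 − 2 = 1.

1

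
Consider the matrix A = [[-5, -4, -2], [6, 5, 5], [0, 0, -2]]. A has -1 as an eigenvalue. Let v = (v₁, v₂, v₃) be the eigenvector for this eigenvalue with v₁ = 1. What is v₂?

-1

A + 1I = [[-4, -4, -2], [6, 6, 5], [0, 0, -1]].
Solving (A + 1I)v = 0 gives the eigenspace spanned by (1, -1, 0).
With v₁ = 1, v = (1, -1, 0), so v₂ = -1.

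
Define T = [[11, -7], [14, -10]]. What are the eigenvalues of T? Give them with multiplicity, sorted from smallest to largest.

-3, 4

Characteristic polynomial: p(μ) = μ^2 - μ - 12 = (μ - 4)(μ + 3).
Roots (with multiplicity): -3, 4.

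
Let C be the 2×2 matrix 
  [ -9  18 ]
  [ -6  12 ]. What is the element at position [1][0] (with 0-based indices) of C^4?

-162

Characteristic polynomial: μ^2 - 3μ = μ(μ - 3), so the eigenvalues are 0, 3.
μ=3: eigenvector (-3, -2).
μ=0: eigenvector (2, 1).
P = [[-3, 2], [-2, 1]], D = diag(3, 0), P⁻¹ = [[1, -2], [2, -3]].
C⁴ = P·diag(81, 0)·P⁻¹ = [[-243, 486], [-162, 324]].
The requested entry is -162.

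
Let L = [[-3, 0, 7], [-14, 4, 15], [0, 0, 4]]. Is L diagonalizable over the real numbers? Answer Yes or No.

Characteristic polynomial: p(r) = r^3 - 5r^2 - 8r + 48 = (r - 4)^2(r + 3).
r = 4 has algebraic multiplicity 2; rank(L − 4I) = 2, so geometric multiplicity = 1.
Geometric multiplicity < algebraic multiplicity, so L is not diagonalizable.

No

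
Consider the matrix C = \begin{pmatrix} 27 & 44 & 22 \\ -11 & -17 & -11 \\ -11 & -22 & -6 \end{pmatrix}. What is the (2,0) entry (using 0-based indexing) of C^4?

Characteristic polynomial: λ^3 - 4λ^2 - 35λ + 150 = (λ - 5)^2(λ + 6), so the eigenvalues are -6, 5, 5.
λ=5: eigenvector (3, -1, -1).
λ=-6: eigenvector (-2, 1, 1).
λ=5: eigenvector (-1, 0, 1).
P = [[3, -2, -1], [-1, 1, 0], [-1, 1, 1]], D = diag(5, -6, 5), P⁻¹ = [[1, 1, 1], [1, 2, 1], [0, -1, 1]].
C⁴ = P·diag(625, 1296, 625)·P⁻¹ = [[-717, -2684, -1342], [671, 1967, 671], [671, 1342, 1296]].
The requested entry is 671.

671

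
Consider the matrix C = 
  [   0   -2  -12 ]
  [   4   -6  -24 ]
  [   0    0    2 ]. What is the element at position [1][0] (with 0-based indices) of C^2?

-24

Characteristic polynomial: r^3 + 4r^2 - 4r - 16 = (r - 2)(r + 2)(r + 4), so the eigenvalues are -4, -2, 2.
r=-2: eigenvector (1, 1, 0).
r=-4: eigenvector (-1, -2, 0).
r=2: eigenvector (-2, -4, 1).
P = [[1, -1, -2], [1, -2, -4], [0, 0, 1]], D = diag(-2, -4, 2), P⁻¹ = [[2, -1, 0], [1, -1, -2], [0, 0, 1]].
C² = P·diag(4, 16, 4)·P⁻¹ = [[-8, 12, 24], [-24, 28, 48], [0, 0, 4]].
The requested entry is -24.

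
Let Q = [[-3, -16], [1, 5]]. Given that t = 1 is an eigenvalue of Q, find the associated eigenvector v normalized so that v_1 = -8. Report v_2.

2

Q − 1I = [[-4, -16], [1, 4]].
Solving (Q − 1I)v = 0 gives the eigenspace spanned by (-8, 2).
With v_1 = -8, v = (-8, 2), so v_2 = 2.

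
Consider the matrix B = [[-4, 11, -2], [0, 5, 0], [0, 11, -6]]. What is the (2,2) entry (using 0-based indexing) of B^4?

Characteristic polynomial: t^3 + 5t^2 - 26t - 120 = (t - 5)(t + 4)(t + 6), so the eigenvalues are -6, -4, 5.
t=-4: eigenvector (1, 0, 0).
t=-6: eigenvector (1, 0, 1).
t=5: eigenvector (-1, -1, -1).
P = [[1, 1, -1], [0, 0, -1], [0, 1, -1]], D = diag(-4, -6, 5), P⁻¹ = [[1, 0, -1], [0, -1, 1], [0, -1, 0]].
B⁴ = P·diag(256, 1296, 625)·P⁻¹ = [[256, -671, 1040], [0, 625, 0], [0, -671, 1296]].
The requested entry is 1296.

1296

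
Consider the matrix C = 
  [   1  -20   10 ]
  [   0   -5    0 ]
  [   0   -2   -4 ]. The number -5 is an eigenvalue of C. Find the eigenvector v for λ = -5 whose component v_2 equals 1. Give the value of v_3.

C + 5I = [[6, -20, 10], [0, 0, 0], [0, -2, 1]].
Solving (C + 5I)v = 0 gives the eigenspace spanned by (0, 1, 2).
With v_2 = 1, v = (0, 1, 2), so v_3 = 2.

2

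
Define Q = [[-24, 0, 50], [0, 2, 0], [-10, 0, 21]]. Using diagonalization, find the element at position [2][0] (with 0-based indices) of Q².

Characteristic polynomial: t^3 + t^2 - 10t + 8 = (t - 2)(t - 1)(t + 4), so the eigenvalues are -4, 1, 2.
t=-4: eigenvector (5, 0, 2).
t=2: eigenvector (0, 1, 0).
t=1: eigenvector (2, 0, 1).
P = [[5, 0, 2], [0, 1, 0], [2, 0, 1]], D = diag(-4, 2, 1), P⁻¹ = [[1, 0, -2], [0, 1, 0], [-2, 0, 5]].
Q² = P·diag(16, 4, 1)·P⁻¹ = [[76, 0, -150], [0, 4, 0], [30, 0, -59]].
The requested entry is 30.

30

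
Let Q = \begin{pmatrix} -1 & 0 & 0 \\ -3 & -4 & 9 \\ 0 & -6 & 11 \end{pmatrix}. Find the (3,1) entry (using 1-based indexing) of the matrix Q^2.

Characteristic polynomial: r^3 - 6r^2 + 3r + 10 = (r - 5)(r - 2)(r + 1), so the eigenvalues are -1, 2, 5.
r=-1: eigenvector (1, 2, 1).
r=2: eigenvector (0, 3, 2).
r=5: eigenvector (0, 1, 1).
P = [[1, 0, 0], [2, 3, 1], [1, 2, 1]], D = diag(-1, 2, 5), P⁻¹ = [[1, 0, 0], [-1, 1, -1], [1, -2, 3]].
Q² = P·diag(1, 4, 25)·P⁻¹ = [[1, 0, 0], [15, -38, 63], [18, -42, 67]].
The requested entry is 18.

18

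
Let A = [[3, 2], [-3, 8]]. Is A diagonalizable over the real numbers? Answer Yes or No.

Characteristic polynomial: p(μ) = μ^2 - 11μ + 30 = (μ - 6)(μ - 5).
All 2 eigenvalues are distinct, so A is diagonalizable.

Yes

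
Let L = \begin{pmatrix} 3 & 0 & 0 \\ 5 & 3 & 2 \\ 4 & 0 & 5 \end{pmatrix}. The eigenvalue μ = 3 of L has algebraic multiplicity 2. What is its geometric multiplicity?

1

L − 3I = [[0, 0, 0], [5, 0, 2], [4, 0, 2]].
This matrix has rank 2, so its null space has dimension 3 − 2 = 1.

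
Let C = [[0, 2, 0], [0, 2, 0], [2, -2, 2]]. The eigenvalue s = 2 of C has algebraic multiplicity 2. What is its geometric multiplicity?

C − 2I = [[-2, 2, 0], [0, 0, 0], [2, -2, 0]].
This matrix has rank 1, so its null space has dimension 3 − 1 = 2.

2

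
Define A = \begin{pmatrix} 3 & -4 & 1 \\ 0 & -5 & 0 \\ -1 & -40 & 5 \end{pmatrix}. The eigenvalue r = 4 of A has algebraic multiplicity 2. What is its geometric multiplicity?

A − 4I = [[-1, -4, 1], [0, -9, 0], [-1, -40, 1]].
This matrix has rank 2, so its null space has dimension 3 − 2 = 1.

1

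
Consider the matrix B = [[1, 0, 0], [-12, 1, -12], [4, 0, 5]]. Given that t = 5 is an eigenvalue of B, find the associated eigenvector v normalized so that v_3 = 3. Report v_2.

B − 5I = [[-4, 0, 0], [-12, -4, -12], [4, 0, 0]].
Solving (B − 5I)v = 0 gives the eigenspace spanned by (0, -9, 3).
With v_3 = 3, v = (0, -9, 3), so v_2 = -9.

-9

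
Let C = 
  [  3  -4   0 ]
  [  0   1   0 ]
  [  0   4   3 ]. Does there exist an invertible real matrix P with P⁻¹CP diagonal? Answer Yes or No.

Characteristic polynomial: p(t) = t^3 - 7t^2 + 15t - 9 = (t - 3)^2(t - 1).
t = 3 has algebraic multiplicity 2; rank(C − 3I) = 1, so geometric multiplicity = 2.
Every eigenvalue has geometric = algebraic multiplicity, so C is diagonalizable.

Yes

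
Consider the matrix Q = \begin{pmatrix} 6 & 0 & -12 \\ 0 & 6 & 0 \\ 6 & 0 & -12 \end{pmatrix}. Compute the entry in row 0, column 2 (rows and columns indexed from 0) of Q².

Characteristic polynomial: s^3 - 36s = s(s - 6)(s + 6), so the eigenvalues are -6, 0, 6.
s=0: eigenvector (2, 0, 1).
s=6: eigenvector (0, 1, 0).
s=-6: eigenvector (1, 0, 1).
P = [[2, 0, 1], [0, 1, 0], [1, 0, 1]], D = diag(0, 6, -6), P⁻¹ = [[1, 0, -1], [0, 1, 0], [-1, 0, 2]].
Q² = P·diag(0, 36, 36)·P⁻¹ = [[-36, 0, 72], [0, 36, 0], [-36, 0, 72]].
The requested entry is 72.

72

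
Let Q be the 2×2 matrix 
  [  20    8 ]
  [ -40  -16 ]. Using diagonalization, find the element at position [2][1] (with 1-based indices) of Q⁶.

Characteristic polynomial: t^2 - 4t = t(t - 4), so the eigenvalues are 0, 4.
t=4: eigenvector (1, -2).
t=0: eigenvector (-2, 5).
P = [[1, -2], [-2, 5]], D = diag(4, 0), P⁻¹ = [[5, 2], [2, 1]].
Q⁶ = P·diag(4096, 0)·P⁻¹ = [[20480, 8192], [-40960, -16384]].
The requested entry is -40960.

-40960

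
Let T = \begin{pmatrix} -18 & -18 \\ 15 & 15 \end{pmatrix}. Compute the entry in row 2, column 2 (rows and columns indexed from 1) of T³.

135

Characteristic polynomial: s^2 + 3s = s(s + 3), so the eigenvalues are -3, 0.
s=0: eigenvector (1, -1).
s=-3: eigenvector (6, -5).
P = [[1, 6], [-1, -5]], D = diag(0, -3), P⁻¹ = [[-5, -6], [1, 1]].
T³ = P·diag(0, -27)·P⁻¹ = [[-162, -162], [135, 135]].
The requested entry is 135.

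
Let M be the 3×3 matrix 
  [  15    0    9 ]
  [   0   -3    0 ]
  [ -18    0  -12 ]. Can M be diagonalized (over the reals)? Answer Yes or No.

Characteristic polynomial: p(t) = t^3 - 27t - 54 = (t - 6)(t + 3)^2.
t = -3 has algebraic multiplicity 2; rank(M + 3I) = 1, so geometric multiplicity = 2.
Every eigenvalue has geometric = algebraic multiplicity, so M is diagonalizable.

Yes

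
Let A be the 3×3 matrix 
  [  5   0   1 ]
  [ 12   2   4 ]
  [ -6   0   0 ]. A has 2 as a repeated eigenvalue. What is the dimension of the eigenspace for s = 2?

2

A − 2I = [[3, 0, 1], [12, 0, 4], [-6, 0, -2]].
This matrix has rank 1, so its null space has dimension 3 − 1 = 2.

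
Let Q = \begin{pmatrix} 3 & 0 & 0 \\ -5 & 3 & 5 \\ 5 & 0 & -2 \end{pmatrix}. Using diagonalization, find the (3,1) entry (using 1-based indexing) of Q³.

35

Characteristic polynomial: μ^3 - 4μ^2 - 3μ + 18 = (μ - 3)^2(μ + 2), so the eigenvalues are -2, 3, 3.
μ=3: eigenvector (1, 0, 1).
μ=3: eigenvector (0, 1, 0).
μ=-2: eigenvector (0, -1, 1).
P = [[1, 0, 0], [0, 1, -1], [1, 0, 1]], D = diag(3, 3, -2), P⁻¹ = [[1, 0, 0], [-1, 1, 1], [-1, 0, 1]].
Q³ = P·diag(27, 27, -8)·P⁻¹ = [[27, 0, 0], [-35, 27, 35], [35, 0, -8]].
The requested entry is 35.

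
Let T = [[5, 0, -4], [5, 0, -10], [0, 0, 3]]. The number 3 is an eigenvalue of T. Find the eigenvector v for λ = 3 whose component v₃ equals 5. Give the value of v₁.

10

T − 3I = [[2, 0, -4], [5, -3, -10], [0, 0, 0]].
Solving (T − 3I)v = 0 gives the eigenspace spanned by (10, 0, 5).
With v₃ = 5, v = (10, 0, 5), so v₁ = 10.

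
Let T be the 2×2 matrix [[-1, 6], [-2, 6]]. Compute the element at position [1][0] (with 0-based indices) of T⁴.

-130

Characteristic polynomial: μ^2 - 5μ + 6 = (μ - 3)(μ - 2), so the eigenvalues are 2, 3.
μ=3: eigenvector (3, 2).
μ=2: eigenvector (-2, -1).
P = [[3, -2], [2, -1]], D = diag(3, 2), P⁻¹ = [[-1, 2], [-2, 3]].
T⁴ = P·diag(81, 16)·P⁻¹ = [[-179, 390], [-130, 276]].
The requested entry is -130.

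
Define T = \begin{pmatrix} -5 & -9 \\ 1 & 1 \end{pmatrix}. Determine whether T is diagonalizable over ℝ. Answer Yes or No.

No

Characteristic polynomial: p(r) = r^2 + 4r + 4 = (r + 2)^2.
r = -2 has algebraic multiplicity 2; rank(T + 2I) = 1, so geometric multiplicity = 1.
Geometric multiplicity < algebraic multiplicity, so T is not diagonalizable.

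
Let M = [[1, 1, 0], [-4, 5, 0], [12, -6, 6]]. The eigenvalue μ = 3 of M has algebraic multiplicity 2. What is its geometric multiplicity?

M − 3I = [[-2, 1, 0], [-4, 2, 0], [12, -6, 3]].
This matrix has rank 2, so its null space has dimension 3 − 2 = 1.

1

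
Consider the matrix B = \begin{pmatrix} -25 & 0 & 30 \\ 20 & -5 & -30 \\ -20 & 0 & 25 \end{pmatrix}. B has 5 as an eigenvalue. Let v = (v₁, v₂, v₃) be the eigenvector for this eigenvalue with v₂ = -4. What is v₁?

4

B − 5I = [[-30, 0, 30], [20, -10, -30], [-20, 0, 20]].
Solving (B − 5I)v = 0 gives the eigenspace spanned by (4, -4, 4).
With v₂ = -4, v = (4, -4, 4), so v₁ = 4.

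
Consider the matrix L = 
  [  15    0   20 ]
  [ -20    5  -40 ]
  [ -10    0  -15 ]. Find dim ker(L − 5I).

2

L − 5I = [[10, 0, 20], [-20, 0, -40], [-10, 0, -20]].
This matrix has rank 1, so its null space has dimension 3 − 1 = 2.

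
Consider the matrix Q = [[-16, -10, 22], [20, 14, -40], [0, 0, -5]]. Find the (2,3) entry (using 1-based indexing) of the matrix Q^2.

Characteristic polynomial: t^3 + 7t^2 - 14t - 120 = (t - 4)(t + 5)(t + 6), so the eigenvalues are -6, -5, 4.
t=-5: eigenvector (2, 0, 1).
t=4: eigenvector (-1, 2, 0).
t=-6: eigenvector (1, -1, 0).
P = [[2, -1, 1], [0, 2, -1], [1, 0, 0]], D = diag(-5, 4, -6), P⁻¹ = [[0, 0, 1], [1, 1, -2], [2, 1, -4]].
Q² = P·diag(25, 16, 36)·P⁻¹ = [[56, 20, -62], [-40, -4, 80], [0, 0, 25]].
The requested entry is 80.

80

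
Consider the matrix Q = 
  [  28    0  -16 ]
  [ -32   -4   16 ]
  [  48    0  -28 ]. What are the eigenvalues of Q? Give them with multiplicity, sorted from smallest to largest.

-4, -4, 4

Characteristic polynomial: p(λ) = λ^3 + 4λ^2 - 16λ - 64 = (λ - 4)(λ + 4)^2.
Roots (with multiplicity): -4, -4, 4.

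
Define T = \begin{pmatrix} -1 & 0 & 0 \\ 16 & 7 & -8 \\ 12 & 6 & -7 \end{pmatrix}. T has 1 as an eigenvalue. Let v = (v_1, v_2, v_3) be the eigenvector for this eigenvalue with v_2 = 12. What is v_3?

9

T − 1I = [[-2, 0, 0], [16, 6, -8], [12, 6, -8]].
Solving (T − 1I)v = 0 gives the eigenspace spanned by (0, 12, 9).
With v_2 = 12, v = (0, 12, 9), so v_3 = 9.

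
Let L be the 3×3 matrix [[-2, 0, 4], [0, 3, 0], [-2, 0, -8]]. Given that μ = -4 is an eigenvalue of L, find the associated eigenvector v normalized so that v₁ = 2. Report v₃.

L + 4I = [[2, 0, 4], [0, 7, 0], [-2, 0, -4]].
Solving (L + 4I)v = 0 gives the eigenspace spanned by (2, 0, -1).
With v₁ = 2, v = (2, 0, -1), so v₃ = -1.

-1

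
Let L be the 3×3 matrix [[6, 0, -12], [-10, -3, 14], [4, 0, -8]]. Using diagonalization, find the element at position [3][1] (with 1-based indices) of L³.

16

Characteristic polynomial: s^3 + 5s^2 + 6s = s(s + 2)(s + 3), so the eigenvalues are -3, -2, 0.
s=-2: eigenvector (-3, 2, -2).
s=-3: eigenvector (0, 1, 0).
s=0: eigenvector (2, -2, 1).
P = [[-3, 0, 2], [2, 1, -2], [-2, 0, 1]], D = diag(-2, -3, 0), P⁻¹ = [[1, 0, -2], [2, 1, -2], [2, 0, -3]].
L³ = P·diag(-8, -27, 0)·P⁻¹ = [[24, 0, -48], [-70, -27, 86], [16, 0, -32]].
The requested entry is 16.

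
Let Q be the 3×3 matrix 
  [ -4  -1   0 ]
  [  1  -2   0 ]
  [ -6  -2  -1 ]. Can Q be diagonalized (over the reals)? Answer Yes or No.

Characteristic polynomial: p(λ) = λ^3 + 7λ^2 + 15λ + 9 = (λ + 1)(λ + 3)^2.
λ = -3 has algebraic multiplicity 2; rank(Q + 3I) = 2, so geometric multiplicity = 1.
Geometric multiplicity < algebraic multiplicity, so Q is not diagonalizable.

No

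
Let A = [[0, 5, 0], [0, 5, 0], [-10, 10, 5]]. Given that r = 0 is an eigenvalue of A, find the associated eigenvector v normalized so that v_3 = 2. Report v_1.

A = [[0, 5, 0], [0, 5, 0], [-10, 10, 5]].
Solving (A)v = 0 gives the eigenspace spanned by (1, 0, 2).
With v_3 = 2, v = (1, 0, 2), so v_1 = 1.

1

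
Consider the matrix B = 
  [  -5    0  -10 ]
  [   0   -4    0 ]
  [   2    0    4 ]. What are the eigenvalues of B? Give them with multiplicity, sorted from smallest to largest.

-4, -1, 0

Characteristic polynomial: p(s) = s^3 + 5s^2 + 4s = s(s + 1)(s + 4).
Roots (with multiplicity): -4, -1, 0.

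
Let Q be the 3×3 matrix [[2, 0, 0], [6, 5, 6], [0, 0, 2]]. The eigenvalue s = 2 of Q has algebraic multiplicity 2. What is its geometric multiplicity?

2

Q − 2I = [[0, 0, 0], [6, 3, 6], [0, 0, 0]].
This matrix has rank 1, so its null space has dimension 3 − 1 = 2.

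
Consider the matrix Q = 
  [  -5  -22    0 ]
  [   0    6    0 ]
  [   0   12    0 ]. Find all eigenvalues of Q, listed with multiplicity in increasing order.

Characteristic polynomial: p(μ) = μ^3 - μ^2 - 30μ = μ(μ - 6)(μ + 5).
Roots (with multiplicity): -5, 0, 6.

-5, 0, 6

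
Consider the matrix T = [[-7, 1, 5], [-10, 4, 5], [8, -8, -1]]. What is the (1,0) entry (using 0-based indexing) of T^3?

Characteristic polynomial: λ^3 + 4λ^2 - 15λ - 18 = (λ - 3)(λ + 1)(λ + 6), so the eigenvalues are -6, -1, 3.
λ=3: eigenvector (1, 0, 2).
λ=-6: eigenvector (1, 1, 0).
λ=-1: eigenvector (1, 1, 1).
P = [[1, 1, 1], [0, 1, 1], [2, 0, 1]], D = diag(3, -6, -1), P⁻¹ = [[1, -1, 0], [2, -1, -1], [-2, 2, 1]].
T³ = P·diag(27, -216, -1)·P⁻¹ = [[-403, 187, 215], [-430, 214, 215], [56, -56, -1]].
The requested entry is -430.

-430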